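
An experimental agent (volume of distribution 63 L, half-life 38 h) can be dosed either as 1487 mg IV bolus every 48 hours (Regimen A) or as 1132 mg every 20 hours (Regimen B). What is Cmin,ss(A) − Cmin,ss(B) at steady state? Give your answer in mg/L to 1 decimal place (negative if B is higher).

Regimen A: f = (1/2)^(48/38) ≈ 0.4166; Cmin,ss = (1487/63)·f/(1−f) ≈ 16.855 mg/L.
Regimen B: f = (1/2)^(20/38) ≈ 0.6943; Cmin,ss = (1132/63)·f/(1−f) ≈ 40.809 mg/L.
Difference ≈ 16.855 − 40.809 ≈ -23.954 mg/L.

-24.0 mg/L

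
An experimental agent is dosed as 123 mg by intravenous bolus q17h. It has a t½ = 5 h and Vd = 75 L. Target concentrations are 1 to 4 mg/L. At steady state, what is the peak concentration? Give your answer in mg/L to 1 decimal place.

τ/t½ = 17/5 ≈ 3.4, so fraction remaining f = (1/2)^(17/5) ≈ 0.0947.
At steady state, accumulation factor R = 1/(1 − e^(−kτ)) ≈ 1.1046.
Single-dose peak C₀ = D/Vd = 123/75 ≈ 1.640 mg/L.
Cmax,ss = C₀/(1 − f) ≈ 1.640/0.9053 ≈ 1.812 mg/L.
Peak 1.8 mg/L vs MTC 4 mg/L: below toxic threshold.

1.8 mg/L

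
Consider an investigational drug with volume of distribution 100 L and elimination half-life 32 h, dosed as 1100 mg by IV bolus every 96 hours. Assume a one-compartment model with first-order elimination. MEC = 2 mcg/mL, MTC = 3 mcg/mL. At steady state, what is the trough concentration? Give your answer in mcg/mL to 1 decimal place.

The dosing interval is 3 half-lives, so f = 2^(−3) = 0.125.
At steady state, R = 1/(1 − 0.125) = 8/7.
Single-dose peak C₀ = D/Vd = 1100/100 = 11 mcg/mL.
Steady-state peak Cmax,ss = C₀·R = 11 × 8/7 ≈ 12.571 mcg/mL.
Steady-state trough Cmin,ss = Cmax,ss·f ≈ 12.571 × 0.125 ≈ 1.571 mcg/mL.
Trough 1.6 mcg/mL vs MEC 2 mcg/mL: subtherapeutic.

1.6 mcg/mL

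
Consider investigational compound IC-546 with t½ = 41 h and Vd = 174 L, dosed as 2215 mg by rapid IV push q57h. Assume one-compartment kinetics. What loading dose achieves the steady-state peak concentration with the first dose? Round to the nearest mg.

f = (1/2)^(57/41) ≈ 0.381500; accumulation ratio R = 1/(1−f) ≈ 1.61681.
Loading dose to hit Cmax,ss on first dose: D_load = D_maint·R ≈ 2215 × 1.61681 ≈ 3581.23 mg.

3581 mg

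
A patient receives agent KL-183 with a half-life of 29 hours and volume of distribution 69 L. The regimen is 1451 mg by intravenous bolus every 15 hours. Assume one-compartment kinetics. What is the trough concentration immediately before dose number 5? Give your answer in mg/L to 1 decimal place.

37.1 mg/L

f = (1/2)^(τ/t½) = (1/2)^(15/29) ≈ 0.6987.
C₀ = D/Vd = 1451/69 ≈ 21.029 mg/L.
Before the 5th dose, 4 doses have been given. Superposition: Cmin = C₀·(f + f² + … + f^4).
≈ 21.029 × (0.6987 + 0.4882 + 0.3411 + 0.2383) ≈ 21.029 × 1.7663 ≈ 37.144 mg/L.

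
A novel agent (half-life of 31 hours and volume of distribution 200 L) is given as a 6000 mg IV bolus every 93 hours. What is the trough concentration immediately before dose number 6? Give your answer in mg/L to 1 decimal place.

4.3 mg/L

f = (1/2)^(τ/t½) = (1/2)^(93/31) ≈ 0.1250.
C₀ = D/Vd = 6000/200 ≈ 30.000 mg/L.
Before the 6th dose, 5 doses have been given. Superposition: Cmin = C₀·(f + f² + … + f^5).
≈ 30.000 × (0.1250 + 0.0156 + 0.0020 + 0.0002 + 0.0000) ≈ 30.000 × 0.1428 ≈ 4.284 mg/L.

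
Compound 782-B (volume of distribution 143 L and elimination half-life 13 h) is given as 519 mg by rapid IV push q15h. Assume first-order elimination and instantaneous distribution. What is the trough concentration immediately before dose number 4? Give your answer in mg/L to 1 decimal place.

f = (1/2)^(τ/t½) = (1/2)^(15/13) ≈ 0.4494.
C₀ = D/Vd = 519/143 ≈ 3.629 mg/L.
Before the 4th dose, 3 doses have been given. Superposition: Cmin = C₀·(f + f² + … + f^3).
≈ 3.629 × (0.4494 + 0.2020 + 0.0908) ≈ 3.629 × 0.7422 ≈ 2.693 mg/L.

2.7 mg/L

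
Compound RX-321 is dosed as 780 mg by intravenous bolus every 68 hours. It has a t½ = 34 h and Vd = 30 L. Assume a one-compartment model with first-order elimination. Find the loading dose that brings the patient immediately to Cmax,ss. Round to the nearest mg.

f = (1/2)^(68/34) ≈ 0.250000; accumulation ratio R = 1/(1−f) ≈ 1.33333.
Loading dose to hit Cmax,ss on first dose: D_load = D_maint·R ≈ 780 × 1.33333 ≈ 1040.00 mg.

1040 mg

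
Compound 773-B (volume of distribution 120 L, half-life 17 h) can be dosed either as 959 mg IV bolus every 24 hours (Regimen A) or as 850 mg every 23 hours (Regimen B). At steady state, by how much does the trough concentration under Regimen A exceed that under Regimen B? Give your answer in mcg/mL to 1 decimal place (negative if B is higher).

0.3 mcg/mL

Regimen A: f = (1/2)^(24/17) ≈ 0.3759; Cmin,ss = (959/120)·f/(1−f) ≈ 4.813 mcg/mL.
Regimen B: f = (1/2)^(23/17) ≈ 0.3915; Cmin,ss = (850/120)·f/(1−f) ≈ 4.557 mcg/mL.
Difference ≈ 4.813 − 4.557 ≈ 0.256 mcg/mL.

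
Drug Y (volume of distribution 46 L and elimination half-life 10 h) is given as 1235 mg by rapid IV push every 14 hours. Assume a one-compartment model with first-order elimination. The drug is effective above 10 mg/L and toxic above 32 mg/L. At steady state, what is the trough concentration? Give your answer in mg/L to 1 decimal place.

k = ln2/t½ = ln2/10 ≈ 0.069315 h⁻¹; fraction remaining f = e^(−kτ) = e^(−0.069315×14) ≈ 0.3789.
At steady state, accumulation factor R = 1/(1 − e^(−kτ)) ≈ 1.6100.
Each bolus raises the concentration by D/Vd = 1235/46 ≈ 26.848 mg/L.
Steady-state peak Cmax,ss = C₀·R ≈ 26.848 × 1.6100 ≈ 43.225 mg/L.
One interval later, Cmin,ss = Cmax,ss·e^(−kτ) ≈ 43.225 × 0.3789 ≈ 16.378 mg/L.
Trough 16.4 mg/L vs MEC 10 mg/L: adequate.

16.4 mg/L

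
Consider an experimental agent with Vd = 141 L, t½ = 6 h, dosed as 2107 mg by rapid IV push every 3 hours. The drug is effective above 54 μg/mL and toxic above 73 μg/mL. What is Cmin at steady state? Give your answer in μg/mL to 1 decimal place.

Over one 3-h interval, 3/6 ≈ 0.5 half-lives elapse, leaving f ≈ 0.7071 of each dose.
At steady state, accumulation factor R = 1/(1 − e^(−kτ)) ≈ 3.4141.
Each bolus raises the concentration by D/Vd = 2107/141 ≈ 14.943 μg/mL.
Steady-state peak Cmax,ss = C₀·R ≈ 14.943 × 3.4141 ≈ 51.017 μg/mL.
Steady-state trough Cmin,ss = Cmax,ss·f ≈ 51.017 × 0.7071 ≈ 36.074 μg/mL.
Trough 36.1 μg/mL vs MEC 54 μg/mL: subtherapeutic.

36.1 μg/mL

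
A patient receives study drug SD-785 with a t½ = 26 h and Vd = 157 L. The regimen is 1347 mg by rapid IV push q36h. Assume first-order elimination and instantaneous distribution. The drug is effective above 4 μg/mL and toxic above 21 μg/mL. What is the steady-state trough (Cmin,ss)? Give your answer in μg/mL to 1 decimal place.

5.3 μg/mL

Over one 36-h interval, 36/26 ≈ 1.3846 half-lives elapse, leaving f ≈ 0.3830 of each dose.
Accumulation ratio R = 1/(1 − f) ≈ 1/0.6170 ≈ 1.6207.
Single-dose peak C₀ = D/Vd = 1347/157 ≈ 8.580 μg/mL.
Steady-state peak Cmax,ss = C₀·R ≈ 8.580 × 1.6207 ≈ 13.906 μg/mL.
One interval later, Cmin,ss = Cmax,ss·e^(−kτ) ≈ 13.906 × 0.3830 ≈ 5.326 μg/mL.
Trough 5.3 μg/mL vs MEC 4 μg/mL: adequate.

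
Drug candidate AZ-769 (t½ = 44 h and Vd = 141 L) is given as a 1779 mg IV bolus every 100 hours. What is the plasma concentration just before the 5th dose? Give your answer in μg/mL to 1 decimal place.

3.3 μg/mL

f = (1/2)^(τ/t½) = (1/2)^(100/44) ≈ 0.2069.
C₀ = D/Vd = 1779/141 ≈ 12.617 μg/mL.
Before the 5th dose, 4 doses have been given. Superposition: Cmin = C₀·(f + f² + … + f^4).
≈ 12.617 × (0.2069 + 0.0428 + 0.0089 + 0.0018) ≈ 12.617 × 0.2604 ≈ 3.285 μg/mL.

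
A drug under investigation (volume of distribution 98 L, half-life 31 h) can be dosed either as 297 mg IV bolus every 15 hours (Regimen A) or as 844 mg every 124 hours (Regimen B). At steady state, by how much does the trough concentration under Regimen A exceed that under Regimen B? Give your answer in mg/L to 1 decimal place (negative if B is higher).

7.0 mg/L

Regimen A: f = (1/2)^(15/31) ≈ 0.7151; Cmin,ss = (297/98)·f/(1−f) ≈ 7.607 mg/L.
Regimen B: f = (1/2)^(124/31) ≈ 0.0625; Cmin,ss = (844/98)·f/(1−f) ≈ 0.574 mg/L.
Difference ≈ 7.607 − 0.574 ≈ 7.033 mg/L.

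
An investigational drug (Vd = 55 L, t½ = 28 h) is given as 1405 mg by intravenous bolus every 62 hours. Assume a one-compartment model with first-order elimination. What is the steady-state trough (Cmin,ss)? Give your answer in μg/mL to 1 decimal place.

7.0 μg/mL

k = ln2/t½ = ln2/28 ≈ 0.024755 h⁻¹; fraction remaining f = e^(−kτ) = e^(−0.024755×62) ≈ 0.2155.
At steady state, accumulation factor R = 1/(1 − e^(−kτ)) ≈ 1.2747.
Single-dose peak C₀ = D/Vd = 1405/55 ≈ 25.545 μg/mL.
Cmax,ss = C₀/(1 − f) ≈ 25.545/0.7845 ≈ 32.562 μg/mL.
One interval later, Cmin,ss = Cmax,ss·e^(−kτ) ≈ 32.562 × 0.2155 ≈ 7.017 μg/mL.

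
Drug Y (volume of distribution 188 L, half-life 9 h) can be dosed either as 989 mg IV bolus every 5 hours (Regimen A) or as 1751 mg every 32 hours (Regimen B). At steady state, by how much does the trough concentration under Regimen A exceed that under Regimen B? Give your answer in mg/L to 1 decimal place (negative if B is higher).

10.3 mg/L

Regimen A: f = (1/2)^(5/9) ≈ 0.6804; Cmin,ss = (989/188)·f/(1−f) ≈ 11.199 mg/L.
Regimen B: f = (1/2)^(32/9) ≈ 0.0850; Cmin,ss = (1751/188)·f/(1−f) ≈ 0.865 mg/L.
Difference ≈ 11.199 − 0.865 ≈ 10.334 mg/L.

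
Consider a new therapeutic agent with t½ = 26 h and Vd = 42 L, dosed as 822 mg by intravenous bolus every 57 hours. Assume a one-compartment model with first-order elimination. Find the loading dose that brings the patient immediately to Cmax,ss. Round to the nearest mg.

f = (1/2)^(57/26) ≈ 0.218801; accumulation ratio R = 1/(1−f) ≈ 1.28008.
Loading dose to hit Cmax,ss on first dose: D_load = D_maint·R ≈ 822 × 1.28008 ≈ 1052.23 mg.

1052 mg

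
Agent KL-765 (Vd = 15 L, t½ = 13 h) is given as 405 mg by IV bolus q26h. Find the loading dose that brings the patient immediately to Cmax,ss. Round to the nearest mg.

f = (1/2)^(26/13) ≈ 0.250000; accumulation ratio R = 1/(1−f) ≈ 1.33333.
Loading dose to hit Cmax,ss on first dose: D_load = D_maint·R ≈ 405 × 1.33333 ≈ 540.00 mg.

540 mg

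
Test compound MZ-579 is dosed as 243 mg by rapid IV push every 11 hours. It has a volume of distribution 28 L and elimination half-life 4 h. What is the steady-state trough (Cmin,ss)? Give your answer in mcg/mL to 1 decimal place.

k = ln2/t½ = ln2/4 ≈ 0.173287 h⁻¹; fraction remaining f = e^(−kτ) = e^(−0.173287×11) ≈ 0.1487.
Accumulation ratio R = 1/(1 − f) ≈ 1/0.8513 ≈ 1.1747.
Single-dose peak C₀ = D/Vd = 243/28 ≈ 8.679 mcg/mL.
Steady-state peak Cmax,ss = C₀·R ≈ 8.679 × 1.1747 ≈ 10.195 mcg/mL.
Steady-state trough Cmin,ss = Cmax,ss·f ≈ 10.195 × 0.1487 ≈ 1.516 mcg/mL.

1.5 mcg/mL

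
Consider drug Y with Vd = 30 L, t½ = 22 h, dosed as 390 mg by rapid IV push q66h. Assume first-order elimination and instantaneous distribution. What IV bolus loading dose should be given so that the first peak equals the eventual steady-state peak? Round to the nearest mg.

f = (1/2)^(66/22) ≈ 0.125000; accumulation ratio R = 1/(1−f) ≈ 1.14286.
Loading dose to hit Cmax,ss on first dose: D_load = D_maint·R ≈ 390 × 1.14286 ≈ 445.72 mg.

446 mg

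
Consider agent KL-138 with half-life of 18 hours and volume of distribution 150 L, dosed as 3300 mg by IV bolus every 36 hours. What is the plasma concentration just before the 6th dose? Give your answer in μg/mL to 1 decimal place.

7.3 μg/mL

f = (1/2)^(τ/t½) = (1/2)^(36/18) ≈ 0.2500.
C₀ = D/Vd = 3300/150 ≈ 22.000 μg/mL.
Before the 6th dose, 5 doses have been given. Superposition: Cmin = C₀·(f + f² + … + f^5).
≈ 22.000 × (0.2500 + 0.0625 + 0.0156 + 0.0039 + 0.0010) ≈ 22.000 × 0.3330 ≈ 7.326 μg/mL.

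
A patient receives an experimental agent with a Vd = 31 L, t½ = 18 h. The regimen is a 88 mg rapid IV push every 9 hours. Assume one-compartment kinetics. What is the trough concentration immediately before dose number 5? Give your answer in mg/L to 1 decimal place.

5.1 mg/L

f = (1/2)^(τ/t½) = (1/2)^(9/18) ≈ 0.7071.
C₀ = D/Vd = 88/31 ≈ 2.839 mg/L.
Before the 5th dose, 4 doses have been given. Superposition: Cmin = C₀·(f + f² + … + f^4).
≈ 2.839 × (0.7071 + 0.5000 + 0.3535 + 0.2500) ≈ 2.839 × 1.8106 ≈ 5.140 mg/L.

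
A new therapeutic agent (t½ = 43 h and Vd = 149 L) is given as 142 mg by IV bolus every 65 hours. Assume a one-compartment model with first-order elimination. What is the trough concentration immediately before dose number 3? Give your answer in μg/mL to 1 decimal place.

0.5 μg/mL

f = (1/2)^(τ/t½) = (1/2)^(65/43) ≈ 0.3507.
C₀ = D/Vd = 142/149 ≈ 0.953 μg/mL.
Before the 3rd dose, 2 doses have been given. Superposition: Cmin = C₀·(f + f²).
≈ 0.953 × (0.3507 + 0.1230) ≈ 0.953 × 0.4737 ≈ 0.451 μg/mL.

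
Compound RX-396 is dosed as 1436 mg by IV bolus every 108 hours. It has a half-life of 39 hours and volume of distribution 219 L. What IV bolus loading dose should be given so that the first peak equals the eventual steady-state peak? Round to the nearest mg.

f = (1/2)^(108/39) ≈ 0.146683; accumulation ratio R = 1/(1−f) ≈ 1.17190.
Loading dose to hit Cmax,ss on first dose: D_load = D_maint·R ≈ 1436 × 1.17190 ≈ 1682.85 mg.

1683 mg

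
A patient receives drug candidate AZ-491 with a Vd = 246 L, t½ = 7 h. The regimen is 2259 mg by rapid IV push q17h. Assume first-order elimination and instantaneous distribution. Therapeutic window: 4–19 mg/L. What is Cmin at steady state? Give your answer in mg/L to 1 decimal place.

Over one 17-h interval, 17/7 ≈ 2.4286 half-lives elapse, leaving f ≈ 0.1857 of each dose.
At steady state, accumulation factor R = 1/(1 − e^(−kτ)) ≈ 1.2280.
Single-dose peak C₀ = D/Vd = 2259/246 ≈ 9.183 mg/L.
Cmax,ss = C₀/(1 − f) ≈ 9.183/0.8143 ≈ 11.277 mg/L.
Steady-state trough Cmin,ss = Cmax,ss·f ≈ 11.277 × 0.1857 ≈ 2.094 mg/L.
Trough 2.1 mg/L vs MEC 4 mg/L: subtherapeutic.

2.1 mg/L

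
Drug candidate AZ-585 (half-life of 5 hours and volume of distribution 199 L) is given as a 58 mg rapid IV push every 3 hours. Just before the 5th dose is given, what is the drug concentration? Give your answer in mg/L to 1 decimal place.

f = (1/2)^(τ/t½) = (1/2)^(3/5) ≈ 0.6598.
C₀ = D/Vd = 58/199 ≈ 0.291 mg/L.
Before the 5th dose, 4 doses have been given. Superposition: Cmin = C₀·(f + f² + … + f^4).
≈ 0.291 × (0.6598 + 0.4353 + 0.2872 + 0.1895) ≈ 0.291 × 1.5718 ≈ 0.457 mg/L.

0.5 mg/L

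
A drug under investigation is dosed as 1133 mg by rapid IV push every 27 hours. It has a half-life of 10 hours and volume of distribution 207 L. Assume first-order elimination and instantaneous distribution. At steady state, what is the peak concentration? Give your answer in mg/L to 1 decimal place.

k = ln2/t½ = ln2/10 ≈ 0.069315 h⁻¹; fraction remaining f = e^(−kτ) = e^(−0.069315×27) ≈ 0.1539.
At steady state, accumulation factor R = 1/(1 − e^(−kτ)) ≈ 1.1819.
Each bolus raises the concentration by D/Vd = 1133/207 ≈ 5.473 mg/L.
Cmax,ss = C₀/(1 − f) ≈ 5.473/0.8461 ≈ 6.469 mg/L.

6.5 mg/L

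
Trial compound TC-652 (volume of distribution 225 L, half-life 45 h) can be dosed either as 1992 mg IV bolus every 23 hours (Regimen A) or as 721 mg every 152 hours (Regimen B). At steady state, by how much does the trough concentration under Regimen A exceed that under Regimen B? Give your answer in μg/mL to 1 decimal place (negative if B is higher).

Regimen A: f = (1/2)^(23/45) ≈ 0.7017; Cmin,ss = (1992/225)·f/(1−f) ≈ 20.826 μg/mL.
Regimen B: f = (1/2)^(152/45) ≈ 0.0962; Cmin,ss = (721/225)·f/(1−f) ≈ 0.341 μg/mL.
Difference ≈ 20.826 − 0.341 ≈ 20.485 μg/mL.

20.5 μg/mL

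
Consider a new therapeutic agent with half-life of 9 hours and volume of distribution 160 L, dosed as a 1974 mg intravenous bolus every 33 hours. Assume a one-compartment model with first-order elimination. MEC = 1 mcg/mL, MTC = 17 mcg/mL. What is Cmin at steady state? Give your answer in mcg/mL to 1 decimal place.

Over one 33-h interval, 33/9 ≈ 3.6667 half-lives elapse, leaving f ≈ 0.0787 of each dose.
Each bolus raises the concentration by D/Vd = 1974/160 ≈ 12.338 mcg/mL.
Steady-state trough Cmin,ss = C₀·f/(1−f) ≈ 12.338 × 0.0787/0.9213 ≈ 1.054 mcg/mL.
Trough 1.1 mcg/mL vs MEC 1 mcg/mL: adequate.

1.1 mcg/mL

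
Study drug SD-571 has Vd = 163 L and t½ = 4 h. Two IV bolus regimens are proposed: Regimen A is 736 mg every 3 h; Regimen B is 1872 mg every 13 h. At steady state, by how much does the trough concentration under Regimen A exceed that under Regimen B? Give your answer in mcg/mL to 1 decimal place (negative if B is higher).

5.3 mcg/mL

Regimen A: f = (1/2)^(3/4) ≈ 0.5946; Cmin,ss = (736/163)·f/(1−f) ≈ 6.623 mcg/mL.
Regimen B: f = (1/2)^(13/4) ≈ 0.1051; Cmin,ss = (1872/163)·f/(1−f) ≈ 1.349 mcg/mL.
Difference ≈ 6.623 − 1.349 ≈ 5.274 mcg/mL.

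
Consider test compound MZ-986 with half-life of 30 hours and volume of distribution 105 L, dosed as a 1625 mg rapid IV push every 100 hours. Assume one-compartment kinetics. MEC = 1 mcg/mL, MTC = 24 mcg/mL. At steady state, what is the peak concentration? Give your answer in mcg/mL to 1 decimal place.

τ/t½ = 100/30 ≈ 3.3333, so fraction remaining f = (1/2)^(100/30) ≈ 0.0992.
At steady state, accumulation factor R = 1/(1 − e^(−kτ)) ≈ 1.1101.
Each bolus raises the concentration by D/Vd = 1625/105 ≈ 15.476 mcg/mL.
Cmax,ss = C₀/(1 − f) ≈ 15.476/0.9008 ≈ 17.180 mcg/mL.
Peak 17.2 mcg/mL vs MTC 24 mcg/mL: below toxic threshold.

17.2 mcg/mL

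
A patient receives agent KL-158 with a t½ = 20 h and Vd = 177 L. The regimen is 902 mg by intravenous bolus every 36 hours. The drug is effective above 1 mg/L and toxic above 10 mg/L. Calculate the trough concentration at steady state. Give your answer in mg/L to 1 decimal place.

2.1 mg/L

Over one 36-h interval, 36/20 ≈ 1.8 half-lives elapse, leaving f ≈ 0.2872 of each dose.
Single-dose peak C₀ = D/Vd = 902/177 ≈ 5.096 mg/L.
Steady-state trough Cmin,ss = C₀·f/(1−f) ≈ 5.096 × 0.2872/0.7128 ≈ 2.053 mg/L.
Trough 2.1 mg/L vs MEC 1 mg/L: adequate.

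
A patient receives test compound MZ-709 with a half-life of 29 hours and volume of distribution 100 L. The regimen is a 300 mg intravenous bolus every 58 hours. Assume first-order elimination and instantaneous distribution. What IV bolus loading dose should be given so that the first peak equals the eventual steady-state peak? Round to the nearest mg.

f = (1/2)^(58/29) ≈ 0.250000; accumulation ratio R = 1/(1−f) ≈ 1.33333.
Loading dose to hit Cmax,ss on first dose: D_load = D_maint·R ≈ 300 × 1.33333 ≈ 400.00 mg.

400 mg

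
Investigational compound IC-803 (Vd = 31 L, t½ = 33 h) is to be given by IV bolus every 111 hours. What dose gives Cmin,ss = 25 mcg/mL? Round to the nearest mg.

7202 mg

τ/t½ = 111/33 ≈ 3.3636, so f = (1/2)^(111/33) ≈ 0.097150.
Cmin,ss = (D/Vd)·f/(1−f), so D = Cmin,ss·Vd·(1−f)/f.
D = 25 × 31 × (1−f)/f ≈ 25 × 31 × 9.29336 ≈ 7202.35 mg.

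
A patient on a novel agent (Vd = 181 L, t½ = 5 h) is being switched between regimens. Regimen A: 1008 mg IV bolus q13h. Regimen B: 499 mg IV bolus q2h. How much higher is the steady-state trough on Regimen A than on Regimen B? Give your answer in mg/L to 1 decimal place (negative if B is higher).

Regimen A: f = (1/2)^(13/5) ≈ 0.1649; Cmin,ss = (1008/181)·f/(1−f) ≈ 1.100 mg/L.
Regimen B: f = (1/2)^(2/5) ≈ 0.7579; Cmin,ss = (499/181)·f/(1−f) ≈ 8.631 mg/L.
Difference ≈ 1.100 − 8.631 ≈ -7.531 mg/L.

-7.5 mg/L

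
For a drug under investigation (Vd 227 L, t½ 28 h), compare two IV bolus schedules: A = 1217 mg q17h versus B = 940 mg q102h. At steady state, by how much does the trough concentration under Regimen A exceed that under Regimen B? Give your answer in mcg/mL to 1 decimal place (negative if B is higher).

9.9 mcg/mL

Regimen A: f = (1/2)^(17/28) ≈ 0.6565; Cmin,ss = (1217/227)·f/(1−f) ≈ 10.246 mcg/mL.
Regimen B: f = (1/2)^(102/28) ≈ 0.0801; Cmin,ss = (940/227)·f/(1−f) ≈ 0.361 mcg/mL.
Difference ≈ 10.246 − 0.361 ≈ 9.885 mcg/mL.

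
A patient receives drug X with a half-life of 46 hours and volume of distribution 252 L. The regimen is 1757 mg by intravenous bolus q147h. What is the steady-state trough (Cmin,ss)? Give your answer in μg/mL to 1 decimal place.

Over one 147-h interval, 147/46 ≈ 3.1957 half-lives elapse, leaving f ≈ 0.1091 of each dose.
At steady state, accumulation factor R = 1/(1 − e^(−kτ)) ≈ 1.1225.
Single-dose peak C₀ = D/Vd = 1757/252 ≈ 6.972 μg/mL.
Cmax,ss = C₀/(1 − f) ≈ 6.972/0.8909 ≈ 7.826 μg/mL.
One interval later, Cmin,ss = Cmax,ss·e^(−kτ) ≈ 7.826 × 0.1091 ≈ 0.854 μg/mL.

0.9 μg/mL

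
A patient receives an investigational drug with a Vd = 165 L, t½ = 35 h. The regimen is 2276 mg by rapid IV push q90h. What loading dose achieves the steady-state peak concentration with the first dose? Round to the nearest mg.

f = (1/2)^(90/35) ≈ 0.168238; accumulation ratio R = 1/(1−f) ≈ 1.20227.
Loading dose to hit Cmax,ss on first dose: D_load = D_maint·R ≈ 2276 × 1.20227 ≈ 2736.37 mg.

2736 mg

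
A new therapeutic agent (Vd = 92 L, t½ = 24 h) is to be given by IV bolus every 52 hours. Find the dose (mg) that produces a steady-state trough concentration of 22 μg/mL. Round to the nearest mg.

τ/t½ = 52/24 ≈ 2.1667, so f = (1/2)^(52/24) ≈ 0.222725.
Cmin,ss = (D/Vd)·f/(1−f), so D = Cmin,ss·Vd·(1−f)/f.
D = 22 × 92 × (1−f)/f ≈ 22 × 92 × 3.48984 ≈ 7063.44 mg.

7063 mg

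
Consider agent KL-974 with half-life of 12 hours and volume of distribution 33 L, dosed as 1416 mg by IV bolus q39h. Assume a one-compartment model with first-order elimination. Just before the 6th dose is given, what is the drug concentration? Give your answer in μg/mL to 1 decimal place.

f = (1/2)^(τ/t½) = (1/2)^(39/12) ≈ 0.1051.
C₀ = D/Vd = 1416/33 ≈ 42.909 μg/mL.
Before the 6th dose, 5 doses have been given. Superposition: Cmin = C₀·(f + f² + … + f^5).
≈ 42.909 × (0.1051 + 0.0110 + 0.0012 + 0.0001 + 0.0000) ≈ 42.909 × 0.1174 ≈ 5.038 μg/mL.

5.0 μg/mL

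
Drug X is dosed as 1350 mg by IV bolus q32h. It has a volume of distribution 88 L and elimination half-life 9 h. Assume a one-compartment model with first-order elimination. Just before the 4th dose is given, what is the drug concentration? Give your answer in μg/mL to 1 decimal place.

f = (1/2)^(τ/t½) = (1/2)^(32/9) ≈ 0.0850.
C₀ = D/Vd = 1350/88 ≈ 15.341 μg/mL.
Before the 4th dose, 3 doses have been given. Superposition: Cmin = C₀·(f + f² + … + f^3).
≈ 15.341 × (0.0850 + 0.0072 + 0.0006) ≈ 15.341 × 0.0928 ≈ 1.424 μg/mL.

1.4 μg/mL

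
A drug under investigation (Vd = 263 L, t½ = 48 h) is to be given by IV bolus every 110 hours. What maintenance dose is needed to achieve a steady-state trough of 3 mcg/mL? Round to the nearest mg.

τ/t½ = 110/48 ≈ 2.2917, so f = (1/2)^(110/48) ≈ 0.204239.
Cmin,ss = (D/Vd)·f/(1−f), so D = Cmin,ss·Vd·(1−f)/f.
D = 3 × 263 × (1−f)/f ≈ 3 × 263 × 3.89622 ≈ 3074.12 mg.

3074 mg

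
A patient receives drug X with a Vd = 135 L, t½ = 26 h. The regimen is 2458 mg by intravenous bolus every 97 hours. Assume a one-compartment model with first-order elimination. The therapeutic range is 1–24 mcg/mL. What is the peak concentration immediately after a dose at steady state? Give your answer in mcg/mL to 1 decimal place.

19.7 mcg/mL

τ/t½ = 97/26 ≈ 3.7308, so fraction remaining f = (1/2)^(97/26) ≈ 0.0753.
At steady state, accumulation factor R = 1/(1 − e^(−kτ)) ≈ 1.0814.
Single-dose peak C₀ = D/Vd = 2458/135 ≈ 18.207 mcg/mL.
Steady-state peak Cmax,ss = C₀·R ≈ 18.207 × 1.0814 ≈ 19.689 mcg/mL.
Peak 19.7 mcg/mL vs MTC 24 mcg/mL: below toxic threshold.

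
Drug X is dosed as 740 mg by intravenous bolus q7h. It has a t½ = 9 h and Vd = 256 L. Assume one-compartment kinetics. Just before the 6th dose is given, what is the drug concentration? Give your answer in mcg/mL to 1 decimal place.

f = (1/2)^(τ/t½) = (1/2)^(7/9) ≈ 0.5833.
C₀ = D/Vd = 740/256 ≈ 2.891 mcg/mL.
Before the 6th dose, 5 doses have been given. Superposition: Cmin = C₀·(f + f² + … + f^5).
≈ 2.891 × (0.5833 + 0.3402 + 0.1985 + 0.1158 + 0.0675) ≈ 2.891 × 1.3053 ≈ 3.774 mcg/mL.

3.8 mcg/mL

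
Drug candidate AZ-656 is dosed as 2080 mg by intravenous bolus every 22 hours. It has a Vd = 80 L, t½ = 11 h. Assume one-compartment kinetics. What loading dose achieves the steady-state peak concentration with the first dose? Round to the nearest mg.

f = (1/2)^(22/11) ≈ 0.250000; accumulation ratio R = 1/(1−f) ≈ 1.33333.
Loading dose to hit Cmax,ss on first dose: D_load = D_maint·R ≈ 2080 × 1.33333 ≈ 2773.33 mg.

2773 mg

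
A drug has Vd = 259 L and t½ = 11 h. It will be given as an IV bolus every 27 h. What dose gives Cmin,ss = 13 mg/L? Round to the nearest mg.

15089 mg

τ/t½ = 27/11 ≈ 2.4545, so f = (1/2)^(27/11) ≈ 0.182435.
Cmin,ss = (D/Vd)·f/(1−f), so D = Cmin,ss·Vd·(1−f)/f.
D = 13 × 259 × (1−f)/f ≈ 13 × 259 × 4.48140 ≈ 15088.87 mg.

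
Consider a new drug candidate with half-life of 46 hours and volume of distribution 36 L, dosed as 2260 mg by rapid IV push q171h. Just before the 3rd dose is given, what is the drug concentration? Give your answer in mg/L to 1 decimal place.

5.1 mg/L

f = (1/2)^(τ/t½) = (1/2)^(171/46) ≈ 0.0760.
C₀ = D/Vd = 2260/36 ≈ 62.778 mg/L.
Before the 3rd dose, 2 doses have been given. Superposition: Cmin = C₀·(f + f²).
≈ 62.778 × (0.0760 + 0.0058) ≈ 62.778 × 0.0818 ≈ 5.135 mg/L.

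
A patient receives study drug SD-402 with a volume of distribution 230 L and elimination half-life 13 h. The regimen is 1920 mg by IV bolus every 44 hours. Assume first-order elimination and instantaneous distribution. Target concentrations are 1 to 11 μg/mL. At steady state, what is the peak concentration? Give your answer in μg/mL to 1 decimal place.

Over one 44-h interval, 44/13 ≈ 3.3846 half-lives elapse, leaving f ≈ 0.0957 of each dose.
Accumulation ratio R = 1/(1 − f) ≈ 1/0.9043 ≈ 1.1058.
Single-dose peak C₀ = D/Vd = 1920/230 ≈ 8.348 μg/mL.
Steady-state peak Cmax,ss = C₀·R ≈ 8.348 × 1.1058 ≈ 9.231 μg/mL.
Peak 9.2 μg/mL vs MTC 11 μg/mL: below toxic threshold.

9.2 μg/mL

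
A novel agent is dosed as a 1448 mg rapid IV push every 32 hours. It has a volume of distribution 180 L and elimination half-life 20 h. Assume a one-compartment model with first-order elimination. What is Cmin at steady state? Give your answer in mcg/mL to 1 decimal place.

4.0 mcg/mL

Over one 32-h interval, 32/20 ≈ 1.6 half-lives elapse, leaving f ≈ 0.3299 of each dose.
Single-dose peak C₀ = D/Vd = 1448/180 ≈ 8.044 mcg/mL.
Steady-state trough Cmin,ss = C₀·f/(1−f) ≈ 8.044 × 0.3299/0.6701 ≈ 3.960 mcg/mL.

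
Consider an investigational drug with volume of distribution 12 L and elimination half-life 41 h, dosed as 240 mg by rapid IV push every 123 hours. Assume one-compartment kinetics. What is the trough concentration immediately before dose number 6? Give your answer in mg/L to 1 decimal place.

f = (1/2)^(τ/t½) = (1/2)^(123/41) ≈ 0.1250.
C₀ = D/Vd = 240/12 ≈ 20.000 mg/L.
Before the 6th dose, 5 doses have been given. Superposition: Cmin = C₀·(f + f² + … + f^5).
≈ 20.000 × (0.1250 + 0.0156 + 0.0020 + 0.0002 + 0.0000) ≈ 20.000 × 0.1428 ≈ 2.856 mg/L.

2.9 mg/L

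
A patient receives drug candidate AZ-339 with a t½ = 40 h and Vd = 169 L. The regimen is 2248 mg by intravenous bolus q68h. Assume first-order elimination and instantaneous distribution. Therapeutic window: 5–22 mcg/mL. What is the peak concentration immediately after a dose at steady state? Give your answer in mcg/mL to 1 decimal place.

19.2 mcg/mL

τ/t½ = 68/40 ≈ 1.7, so fraction remaining f = (1/2)^(68/40) ≈ 0.3078.
At steady state, accumulation factor R = 1/(1 − e^(−kτ)) ≈ 1.4447.
Single-dose peak C₀ = D/Vd = 2248/169 ≈ 13.302 mcg/mL.
Steady-state peak Cmax,ss = C₀·R ≈ 13.302 × 1.4447 ≈ 19.217 mcg/mL.
Peak 19.2 mcg/mL vs MTC 22 mcg/mL: below toxic threshold.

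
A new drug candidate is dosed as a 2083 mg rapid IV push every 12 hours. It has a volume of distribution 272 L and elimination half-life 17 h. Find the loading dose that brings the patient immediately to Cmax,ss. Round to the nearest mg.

5383 mg

f = (1/2)^(12/17) ≈ 0.613067; accumulation ratio R = 1/(1−f) ≈ 2.58443.
Loading dose to hit Cmax,ss on first dose: D_load = D_maint·R ≈ 2083 × 2.58443 ≈ 5383.37 mg.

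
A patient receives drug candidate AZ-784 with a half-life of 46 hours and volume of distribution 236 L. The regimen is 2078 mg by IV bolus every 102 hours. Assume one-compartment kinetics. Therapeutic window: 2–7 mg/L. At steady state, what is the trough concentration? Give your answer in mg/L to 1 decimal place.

Over one 102-h interval, 102/46 ≈ 2.2174 half-lives elapse, leaving f ≈ 0.2150 of each dose.
Each bolus raises the concentration by D/Vd = 2078/236 ≈ 8.805 mg/L.
Steady-state trough Cmin,ss = C₀·f/(1−f) ≈ 8.805 × 0.2150/0.7850 ≈ 2.412 mg/L.
Trough 2.4 mg/L vs MEC 2 mg/L: adequate.

2.4 mg/L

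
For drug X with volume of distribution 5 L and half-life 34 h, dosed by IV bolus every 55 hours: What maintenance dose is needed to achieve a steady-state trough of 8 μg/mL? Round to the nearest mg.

83 mg

τ/t½ = 55/34 ≈ 1.6176, so f = (1/2)^(55/34) ≈ 0.325866.
Cmin,ss = (D/Vd)·f/(1−f), so D = Cmin,ss·Vd·(1−f)/f.
D = 8 × 5 × (1−f)/f ≈ 8 × 5 × 2.06875 ≈ 82.75 mg.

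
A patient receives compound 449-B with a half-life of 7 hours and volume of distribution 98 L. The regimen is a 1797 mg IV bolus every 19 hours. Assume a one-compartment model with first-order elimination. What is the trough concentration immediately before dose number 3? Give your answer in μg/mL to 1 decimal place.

f = (1/2)^(τ/t½) = (1/2)^(19/7) ≈ 0.1524.
C₀ = D/Vd = 1797/98 ≈ 18.337 μg/mL.
Before the 3rd dose, 2 doses have been given. Superposition: Cmin = C₀·(f + f²).
≈ 18.337 × (0.1524 + 0.0232) ≈ 18.337 × 0.1756 ≈ 3.220 μg/mL.

3.2 μg/mL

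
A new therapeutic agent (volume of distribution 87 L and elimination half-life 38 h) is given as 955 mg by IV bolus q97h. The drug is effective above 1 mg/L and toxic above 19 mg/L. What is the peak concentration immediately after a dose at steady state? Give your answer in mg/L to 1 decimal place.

13.2 mg/L

Over one 97-h interval, 97/38 ≈ 2.5526 half-lives elapse, leaving f ≈ 0.1704 of each dose.
Accumulation ratio R = 1/(1 − f) ≈ 1/0.8296 ≈ 1.2054.
Each bolus raises the concentration by D/Vd = 955/87 ≈ 10.977 mg/L.
Steady-state peak Cmax,ss = C₀·R ≈ 10.977 × 1.2054 ≈ 13.232 mg/L.
Peak 13.2 mg/L vs MTC 19 mg/L: below toxic threshold.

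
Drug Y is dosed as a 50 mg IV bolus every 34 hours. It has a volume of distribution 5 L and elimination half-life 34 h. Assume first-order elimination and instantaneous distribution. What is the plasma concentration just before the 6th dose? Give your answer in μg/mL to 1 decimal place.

9.7 μg/mL

f = (1/2)^(τ/t½) = (1/2)^(34/34) ≈ 0.5000.
C₀ = D/Vd = 50/5 ≈ 10.000 μg/mL.
Before the 6th dose, 5 doses have been given. Superposition: Cmin = C₀·(f + f² + … + f^5).
≈ 10.000 × (0.5000 + 0.2500 + 0.1250 + 0.0625 + 0.0313) ≈ 10.000 × 0.9688 ≈ 9.688 μg/mL.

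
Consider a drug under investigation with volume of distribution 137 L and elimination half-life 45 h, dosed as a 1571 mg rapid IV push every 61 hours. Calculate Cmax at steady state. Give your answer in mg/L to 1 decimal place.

k = ln2/t½ = ln2/45 ≈ 0.015403 h⁻¹; fraction remaining f = e^(−kτ) = e^(−0.015403×61) ≈ 0.3908.
Accumulation ratio R = 1/(1 − f) ≈ 1/0.6092 ≈ 1.6415.
Single-dose peak C₀ = D/Vd = 1571/137 ≈ 11.467 mg/L.
Steady-state peak Cmax,ss = C₀·R ≈ 11.467 × 1.6415 ≈ 18.823 mg/L.

18.8 mg/L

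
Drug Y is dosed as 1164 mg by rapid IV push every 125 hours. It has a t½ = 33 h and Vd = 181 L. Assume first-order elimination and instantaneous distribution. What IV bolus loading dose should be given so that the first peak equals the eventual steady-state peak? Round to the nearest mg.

1255 mg

f = (1/2)^(125/33) ≈ 0.072399; accumulation ratio R = 1/(1−f) ≈ 1.07805.
Loading dose to hit Cmax,ss on first dose: D_load = D_maint·R ≈ 1164 × 1.07805 ≈ 1254.85 mg.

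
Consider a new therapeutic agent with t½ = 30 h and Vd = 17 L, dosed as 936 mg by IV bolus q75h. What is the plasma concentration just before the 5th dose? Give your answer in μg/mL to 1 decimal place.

11.8 μg/mL

f = (1/2)^(τ/t½) = (1/2)^(75/30) ≈ 0.1768.
C₀ = D/Vd = 936/17 ≈ 55.059 μg/mL.
Before the 5th dose, 4 doses have been given. Superposition: Cmin = C₀·(f + f² + … + f^4).
≈ 55.059 × (0.1768 + 0.0313 + 0.0055 + 0.0010) ≈ 55.059 × 0.2146 ≈ 11.816 μg/mL.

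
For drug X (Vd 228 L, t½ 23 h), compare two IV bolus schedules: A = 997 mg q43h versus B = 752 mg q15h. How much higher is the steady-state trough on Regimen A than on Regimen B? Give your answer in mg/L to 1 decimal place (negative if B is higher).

Regimen A: f = (1/2)^(43/23) ≈ 0.2737; Cmin,ss = (997/228)·f/(1−f) ≈ 1.648 mg/L.
Regimen B: f = (1/2)^(15/23) ≈ 0.6363; Cmin,ss = (752/228)·f/(1−f) ≈ 5.770 mg/L.
Difference ≈ 1.648 − 5.770 ≈ -4.122 mg/L.

-4.1 mg/L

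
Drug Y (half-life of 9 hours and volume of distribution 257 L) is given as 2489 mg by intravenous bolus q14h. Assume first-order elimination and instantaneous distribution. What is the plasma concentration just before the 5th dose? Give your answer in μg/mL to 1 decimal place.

4.9 μg/mL

f = (1/2)^(τ/t½) = (1/2)^(14/9) ≈ 0.3402.
C₀ = D/Vd = 2489/257 ≈ 9.685 μg/mL.
Before the 5th dose, 4 doses have been given. Superposition: Cmin = C₀·(f + f² + … + f^4).
≈ 9.685 × (0.3402 + 0.1157 + 0.0394 + 0.0134) ≈ 9.685 × 0.5087 ≈ 4.927 μg/mL.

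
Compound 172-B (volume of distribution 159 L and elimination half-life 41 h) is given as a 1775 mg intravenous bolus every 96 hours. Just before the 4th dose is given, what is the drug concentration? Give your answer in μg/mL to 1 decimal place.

2.7 μg/mL

f = (1/2)^(τ/t½) = (1/2)^(96/41) ≈ 0.1973.
C₀ = D/Vd = 1775/159 ≈ 11.164 μg/mL.
Before the 4th dose, 3 doses have been given. Superposition: Cmin = C₀·(f + f² + … + f^3).
≈ 11.164 × (0.1973 + 0.0389 + 0.0077) ≈ 11.164 × 0.2439 ≈ 2.723 μg/mL.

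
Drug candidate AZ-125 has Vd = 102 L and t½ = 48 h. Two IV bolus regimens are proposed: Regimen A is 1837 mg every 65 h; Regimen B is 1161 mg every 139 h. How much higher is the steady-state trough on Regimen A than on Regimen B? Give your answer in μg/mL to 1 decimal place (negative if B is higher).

9.8 μg/mL

Regimen A: f = (1/2)^(65/48) ≈ 0.3912; Cmin,ss = (1837/102)·f/(1−f) ≈ 11.573 μg/mL.
Regimen B: f = (1/2)^(139/48) ≈ 0.1344; Cmin,ss = (1161/102)·f/(1−f) ≈ 1.767 μg/mL.
Difference ≈ 11.573 − 1.767 ≈ 9.806 μg/mL.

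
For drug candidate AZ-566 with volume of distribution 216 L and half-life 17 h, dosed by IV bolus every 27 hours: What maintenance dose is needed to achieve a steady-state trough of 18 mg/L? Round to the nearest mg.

τ/t½ = 27/17 ≈ 1.5882, so f = (1/2)^(27/17) ≈ 0.332578.
Cmin,ss = (D/Vd)·f/(1−f), so D = Cmin,ss·Vd·(1−f)/f.
D = 18 × 216 × (1−f)/f ≈ 18 × 216 × 2.00681 ≈ 7802.48 mg.

7802 mg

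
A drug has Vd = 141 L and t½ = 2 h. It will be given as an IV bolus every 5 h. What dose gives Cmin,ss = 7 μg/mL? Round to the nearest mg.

4596 mg

τ/t½ = 5/2 ≈ 2.5, so f = (1/2)^(5/2) ≈ 0.176777.
Cmin,ss = (D/Vd)·f/(1−f), so D = Cmin,ss·Vd·(1−f)/f.
D = 7 × 141 × (1−f)/f ≈ 7 × 141 × 4.65684 ≈ 4596.30 mg.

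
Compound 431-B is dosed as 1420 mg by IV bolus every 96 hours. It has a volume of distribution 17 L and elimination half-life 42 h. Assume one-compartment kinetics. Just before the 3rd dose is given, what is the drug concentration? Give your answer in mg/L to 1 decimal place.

f = (1/2)^(τ/t½) = (1/2)^(96/42) ≈ 0.2051.
C₀ = D/Vd = 1420/17 ≈ 83.529 mg/L.
Before the 3rd dose, 2 doses have been given. Superposition: Cmin = C₀·(f + f²).
≈ 83.529 × (0.2051 + 0.0421) ≈ 83.529 × 0.2472 ≈ 20.648 mg/L.

20.6 mg/L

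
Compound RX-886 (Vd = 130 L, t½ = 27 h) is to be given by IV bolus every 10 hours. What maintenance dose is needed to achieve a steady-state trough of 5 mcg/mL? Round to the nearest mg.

190 mg

τ/t½ = 10/27 ≈ 0.37037, so f = (1/2)^(10/27) ≈ 0.773584.
Cmin,ss = (D/Vd)·f/(1−f), so D = Cmin,ss·Vd·(1−f)/f.
D = 5 × 130 × (1−f)/f ≈ 5 × 130 × 0.29268 ≈ 190.24 mg.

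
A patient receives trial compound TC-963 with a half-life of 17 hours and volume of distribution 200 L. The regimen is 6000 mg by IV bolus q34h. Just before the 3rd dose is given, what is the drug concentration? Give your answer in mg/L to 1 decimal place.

f = (1/2)^(τ/t½) = (1/2)^(34/17) ≈ 0.2500.
C₀ = D/Vd = 6000/200 ≈ 30.000 mg/L.
Before the 3rd dose, 2 doses have been given. Superposition: Cmin = C₀·(f + f²).
≈ 30.000 × (0.2500 + 0.0625) ≈ 30.000 × 0.3125 ≈ 9.375 mg/L.

9.4 mg/L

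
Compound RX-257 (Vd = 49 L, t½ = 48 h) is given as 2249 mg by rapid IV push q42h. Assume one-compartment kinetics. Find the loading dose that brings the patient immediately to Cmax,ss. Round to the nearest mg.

4946 mg

f = (1/2)^(42/48) ≈ 0.545254; accumulation ratio R = 1/(1−f) ≈ 2.19903.
Loading dose to hit Cmax,ss on first dose: D_load = D_maint·R ≈ 2249 × 2.19903 ≈ 4945.62 mg.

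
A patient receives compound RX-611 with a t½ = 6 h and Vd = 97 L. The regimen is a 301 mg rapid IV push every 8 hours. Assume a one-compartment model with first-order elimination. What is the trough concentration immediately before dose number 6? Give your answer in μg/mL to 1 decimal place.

f = (1/2)^(τ/t½) = (1/2)^(8/6) ≈ 0.3969.
C₀ = D/Vd = 301/97 ≈ 3.103 μg/mL.
Before the 6th dose, 5 doses have been given. Superposition: Cmin = C₀·(f + f² + … + f^5).
≈ 3.103 × (0.3969 + 0.1575 + 0.0625 + 0.0248 + 0.0098) ≈ 3.103 × 0.6515 ≈ 2.022 μg/mL.

2.0 μg/mL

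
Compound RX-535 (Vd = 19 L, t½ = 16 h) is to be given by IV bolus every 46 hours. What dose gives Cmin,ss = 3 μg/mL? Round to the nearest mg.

τ/t½ = 46/16 ≈ 2.875, so f = (1/2)^(46/16) ≈ 0.136313.
Cmin,ss = (D/Vd)·f/(1−f), so D = Cmin,ss·Vd·(1−f)/f.
D = 3 × 19 × (1−f)/f ≈ 3 × 19 × 6.33606 ≈ 361.16 mg.

361 mg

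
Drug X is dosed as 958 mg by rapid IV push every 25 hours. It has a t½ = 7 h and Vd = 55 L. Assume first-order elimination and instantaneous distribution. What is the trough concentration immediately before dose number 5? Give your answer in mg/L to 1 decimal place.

1.6 mg/L

f = (1/2)^(τ/t½) = (1/2)^(25/7) ≈ 0.0841.
C₀ = D/Vd = 958/55 ≈ 17.418 mg/L.
Before the 5th dose, 4 doses have been given. Superposition: Cmin = C₀·(f + f² + … + f^4).
≈ 17.418 × (0.0841 + 0.0071 + 0.0006 + 0.0001) ≈ 17.418 × 0.0919 ≈ 1.601 mg/L.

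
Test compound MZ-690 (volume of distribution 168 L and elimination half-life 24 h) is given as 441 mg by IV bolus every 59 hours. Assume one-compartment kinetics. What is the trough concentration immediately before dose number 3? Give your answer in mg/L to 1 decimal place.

f = (1/2)^(τ/t½) = (1/2)^(59/24) ≈ 0.1820.
C₀ = D/Vd = 441/168 ≈ 2.625 mg/L.
Before the 3rd dose, 2 doses have been given. Superposition: Cmin = C₀·(f + f²).
≈ 2.625 × (0.1820 + 0.0331) ≈ 2.625 × 0.2151 ≈ 0.565 mg/L.

0.6 mg/L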